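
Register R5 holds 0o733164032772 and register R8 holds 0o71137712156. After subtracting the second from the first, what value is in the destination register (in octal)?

Subtract column by column in base 8:
  2-6 → 4 (borrow)
  7-5-1 → 1
  7-1 → 6
  2-2 → 0
  3-1 → 2
  0-7 → 1 (borrow)
  4-7-1 → 4 (borrow)
  6-3-1 → 2
  1-1 → 0
  3-1 → 2
  3-7 → 4 (borrow)
  7-0-1 → 6

0o642024120614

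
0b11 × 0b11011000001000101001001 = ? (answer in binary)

0b1010001000011001111011011

Multiply each base-2 digit by 3, carrying:
  1×3 = 3 → write 1 carry 1
  0×3+1 = 1 → write 1
  0×3 = 0 → write 0
  1×3 = 3 → write 1 carry 1
  0×3+1 = 1 → write 1
  0×3 = 0 → write 0
  1×3 = 3 → write 1 carry 1
  0×3+1 = 1 → write 1
  1×3 = 3 → write 1 carry 1
  0×3+1 = 1 → write 1
  0×3 = 0 → write 0
  0×3 = 0 → write 0
  1×3 = 3 → write 1 carry 1
  0×3+1 = 1 → write 1
  0×3 = 0 → write 0
  0×3 = 0 → write 0
  0×3 = 0 → write 0
  0×3 = 0 → write 0
  1×3 = 3 → write 1 carry 1
  1×3+1 = 4 → write 0 carry 2
  0×3+2 = 2 → write 0 carry 1
  1×3+1 = 4 → write 0 carry 2
  1×3+2 = 5 → write 1 carry 2
  remaining carry: 10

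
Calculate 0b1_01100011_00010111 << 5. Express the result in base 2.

0b1011000110001011100000

Left shift by 5: append 5 zero bits.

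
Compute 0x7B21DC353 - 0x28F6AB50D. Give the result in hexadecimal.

Subtract column by column in base 16:
  3-D → 6 (borrow)
  5-0-1 → 4
  3-5 → E (borrow)
  C-B-1 → 0
  D-A → 3
  1-6 → B (borrow)
  2-F-1 → 2 (borrow)
  B-8-1 → 2
  7-2 → 5

0x522B30E46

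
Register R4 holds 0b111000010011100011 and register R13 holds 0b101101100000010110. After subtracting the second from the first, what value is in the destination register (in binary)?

0b1010110011001101

Subtract column by column in base 2:
  1-0 → 1
  1-1 → 0
  0-1 → 1 (borrow)
  0-0-1 → 1 (borrow)
  0-1-1 → 0 (borrow)
  1-0-1 → 0
  1-0 → 1
  1-0 → 1
  0-0 → 0
  0-0 → 0
  1-0 → 1
  0-1 → 1 (borrow)
  0-1-1 → 0 (borrow)
  0-0-1 → 1 (borrow)
  0-1-1 → 0 (borrow)
  1-1-1 → 1 (borrow)
  1-0-1 → 0
  1-1 → 0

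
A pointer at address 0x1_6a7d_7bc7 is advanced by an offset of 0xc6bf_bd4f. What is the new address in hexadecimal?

Add column by column in base 16, right to left:
  7+f = 6 carry 1
  c+4+1 = 1 carry 1
  b+d+1 = 9 carry 1
  7+b+1 = 3 carry 1
  d+f+1 = d carry 1
  7+b+1 = 3 carry 1
  a+6+1 = 1 carry 1
  6+c+1 = 3 carry 1
  1+0+1 = 2

0x2313d3916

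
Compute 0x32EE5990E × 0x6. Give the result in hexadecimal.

0x1319619654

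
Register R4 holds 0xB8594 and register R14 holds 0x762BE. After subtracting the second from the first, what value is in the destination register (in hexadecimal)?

0x422D6

Subtract column by column in base 16:
  4-E → 6 (borrow)
  9-B-1 → D (borrow)
  5-2-1 → 2
  8-6 → 2
  B-7 → 4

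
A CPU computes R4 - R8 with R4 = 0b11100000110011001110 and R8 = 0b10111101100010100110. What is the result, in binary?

0b100011010000101000

Subtract column by column in base 2:
  0-0 → 0
  1-1 → 0
  1-1 → 0
  1-0 → 1
  0-0 → 0
  0-1 → 1 (borrow)
  1-0-1 → 0
  1-1 → 0
  0-0 → 0
  0-0 → 0
  1-0 → 1
  1-1 → 0
  0-1 → 1 (borrow)
  0-0-1 → 1 (borrow)
  0-1-1 → 0 (borrow)
  0-1-1 → 0 (borrow)
  0-1-1 → 0 (borrow)
  1-1-1 → 1 (borrow)
  1-0-1 → 0
  1-1 → 0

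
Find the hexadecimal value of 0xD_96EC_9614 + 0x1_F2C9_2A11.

0xF89B5C025

Add column by column in base 16, right to left:
  4+1 = 5
  1+1 = 2
  6+A = 0 carry 1
  9+2+1 = C
  C+9 = 5 carry 1
  E+C+1 = B carry 1
  6+2+1 = 9
  9+F = 8 carry 1
  D+1+1 = F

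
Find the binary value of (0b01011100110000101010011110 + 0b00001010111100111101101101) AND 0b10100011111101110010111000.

Add column by column in base 2, right to left:
  0+1 = 1
  1+0 = 1
  1+1 = 0 carry 1
  1+1+1 = 1 carry 1
  1+0+1 = 0 carry 1
  0+1+1 = 0 carry 1
  0+1+1 = 0 carry 1
  1+0+1 = 0 carry 1
  0+1+1 = 0 carry 1
  1+1+1 = 1 carry 1
  0+1+1 = 0 carry 1
  1+1+1 = 1 carry 1
  0+0+1 = 1
  0+0 = 0
  0+1 = 1
  0+1 = 1
  1+1 = 0 carry 1
  1+1+1 = 1 carry 1
  0+0+1 = 1
  0+1 = 1
  1+0 = 1
  1+1 = 0 carry 1
  1+0+1 = 0 carry 1
  0+0+1 = 1
  1+0 = 1
Sum = 0b1100111101101101000001011; now AND with 0b10100011111101110010111000:
  01100111101101101000001011
& 10100011111101110010111000
= 00100011101101100000001000

0b100011101101100000001000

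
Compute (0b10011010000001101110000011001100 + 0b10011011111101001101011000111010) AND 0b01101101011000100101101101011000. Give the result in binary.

Add column by column in base 2, right to left:
  0+0 = 0
  0+1 = 1
  1+0 = 1
  1+1 = 0 carry 1
  0+1+1 = 0 carry 1
  0+1+1 = 0 carry 1
  1+0+1 = 0 carry 1
  1+0+1 = 0 carry 1
  0+0+1 = 1
  0+1 = 1
  0+1 = 1
  0+0 = 0
  0+1 = 1
  1+0 = 1
  1+1 = 0 carry 1
  1+1+1 = 1 carry 1
  0+0+1 = 1
  1+0 = 1
  1+1 = 0 carry 1
  0+0+1 = 1
  0+1 = 1
  0+1 = 1
  0+1 = 1
  0+1 = 1
  0+1 = 1
  1+1 = 0 carry 1
  0+0+1 = 1
  1+1 = 0 carry 1
  1+1+1 = 1 carry 1
  0+0+1 = 1
  0+0 = 0
  1+1 = 0 carry 1
  final carry 1
Sum = 0b100110101111110111011011100000110; now AND with 0b01101101011000100101101101011000:
  100110101111110111011011100000110
& 001101101011000100101101101011000
= 000100101011000100001001100000000

0b100101011000100001001100000000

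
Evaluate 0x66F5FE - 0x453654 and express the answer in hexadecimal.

0x21BFAA

Subtract column by column in base 16:
  E-4 → A
  F-5 → A
  5-6 → F (borrow)
  F-3-1 → B
  6-5 → 1
  6-4 → 2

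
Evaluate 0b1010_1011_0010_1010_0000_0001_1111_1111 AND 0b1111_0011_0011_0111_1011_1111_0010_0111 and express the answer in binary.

0b10100011001000100000000100100111

AND bit by bit (1 only where both bits are 1):
  10101011001010100000000111111111
& 11110011001101111011111100100111
= 10100011001000100000000100100111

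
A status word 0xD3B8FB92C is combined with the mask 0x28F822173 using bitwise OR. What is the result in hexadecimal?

OR each hex digit independently (no carries):
  D|2=F, 3|8=B, B|F=F, 8|8=8, F|2=F, B|2=B, 9|1=9, 2|7=7, C|3=F

0xFBF8FB97F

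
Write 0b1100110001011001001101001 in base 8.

Group the bits in threes: 001 100 110 001 011 001 001 101 001 → 146131151.

0o146131151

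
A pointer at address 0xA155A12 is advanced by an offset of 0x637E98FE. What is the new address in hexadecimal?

Add column by column in base 16, right to left:
  2+E = 0 carry 1
  1+F+1 = 1 carry 1
  A+8+1 = 3 carry 1
  5+9+1 = F
  5+E = 3 carry 1
  1+7+1 = 9
  A+3 = D
  0+6 = 6

0x6D93F310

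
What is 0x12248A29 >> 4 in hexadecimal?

0x12248A2

Shifting right by 4 bits = 1 hex digit: drop the last 1.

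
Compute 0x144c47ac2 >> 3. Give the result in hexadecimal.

0x28988f58

3 bits is not a whole number of base-16 digits; in binary: 101000100110001000111101011000010 >> 3 = 101000100110001000111101011000.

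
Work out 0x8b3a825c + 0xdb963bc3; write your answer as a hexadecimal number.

Add column by column in base 16, right to left:
  c+3 = f
  5+c = 1 carry 1
  2+b+1 = e
  8+3 = b
  a+6 = 0 carry 1
  3+9+1 = d
  b+b = 6 carry 1
  8+d+1 = 6 carry 1
  final carry 1

0x166d0be1f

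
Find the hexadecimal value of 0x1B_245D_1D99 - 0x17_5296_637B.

0x3D1C6BA1E

Subtract column by column in base 16:
  9-B → E (borrow)
  9-7-1 → 1
  D-3 → A
  1-6 → B (borrow)
  D-6-1 → 6
  5-9 → C (borrow)
  4-2-1 → 1
  2-5 → D (borrow)
  B-7-1 → 3
  1-1 → 0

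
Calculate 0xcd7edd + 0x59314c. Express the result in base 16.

Add column by column in base 16, right to left:
  d+c = 9 carry 1
  d+4+1 = 2 carry 1
  e+1+1 = 0 carry 1
  7+3+1 = b
  d+9 = 6 carry 1
  c+5+1 = 2 carry 1
  final carry 1

0x126b029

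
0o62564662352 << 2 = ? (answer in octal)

0o312723311650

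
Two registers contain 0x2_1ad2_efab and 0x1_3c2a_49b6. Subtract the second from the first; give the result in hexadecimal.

0xdea8a5f5

Subtract column by column in base 16:
  b-6 → 5
  a-b → f (borrow)
  f-9-1 → 5
  e-4 → a
  2-a → 8 (borrow)
  d-2-1 → a
  a-c → e (borrow)
  1-3-1 → d (borrow)
  2-1-1 → 0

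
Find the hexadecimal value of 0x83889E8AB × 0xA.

Multiply each base-16 digit by 10, carrying:
  B×10 = 110 → write E carry 6
  A×10+6 = 106 → write A carry 6
  8×10+6 = 86 → write 6 carry 5
  E×10+5 = 145 → write 1 carry 9
  9×10+9 = 99 → write 3 carry 6
  8×10+6 = 86 → write 6 carry 5
  8×10+5 = 85 → write 5 carry 5
  3×10+5 = 35 → write 3 carry 2
  8×10+2 = 82 → write 2 carry 5
  remaining carry: 5

0x52356316AE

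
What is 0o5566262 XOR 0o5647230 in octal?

XOR each oct digit independently (no carries):
  5^5=0, 5^6=3, 6^4=2, 6^7=1, 2^2=0, 6^3=5, 2^0=2

0o0321052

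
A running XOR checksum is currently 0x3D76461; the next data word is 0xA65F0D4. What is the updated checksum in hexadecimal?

XOR each hex digit independently (no carries):
  3^A=9, D^6=B, 7^5=2, 6^F=9, 4^0=4, 6^D=B, 1^4=5

0x9B294B5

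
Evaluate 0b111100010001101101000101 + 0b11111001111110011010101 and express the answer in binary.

Add column by column in base 2, right to left:
  1+1 = 0 carry 1
  0+0+1 = 1
  1+1 = 0 carry 1
  0+0+1 = 1
  0+1 = 1
  0+0 = 0
  1+1 = 0 carry 1
  0+1+1 = 0 carry 1
  1+0+1 = 0 carry 1
  1+0+1 = 0 carry 1
  0+1+1 = 0 carry 1
  1+1+1 = 1 carry 1
  1+1+1 = 1 carry 1
  0+1+1 = 0 carry 1
  0+1+1 = 0 carry 1
  0+1+1 = 0 carry 1
  1+0+1 = 0 carry 1
  0+0+1 = 1
  0+1 = 1
  0+1 = 1
  1+1 = 0 carry 1
  1+1+1 = 1 carry 1
  1+1+1 = 1 carry 1
  1+0+1 = 0 carry 1
  final carry 1

0b1011011100001100000011010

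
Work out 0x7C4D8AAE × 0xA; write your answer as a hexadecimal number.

Multiply each base-16 digit by 10, carrying:
  E×10 = 140 → write C carry 8
  A×10+8 = 108 → write C carry 6
  A×10+6 = 106 → write A carry 6
  8×10+6 = 86 → write 6 carry 5
  D×10+5 = 135 → write 7 carry 8
  4×10+8 = 48 → write 0 carry 3
  C×10+3 = 123 → write B carry 7
  7×10+7 = 77 → write D carry 4
  remaining carry: 4

0x4DB076ACC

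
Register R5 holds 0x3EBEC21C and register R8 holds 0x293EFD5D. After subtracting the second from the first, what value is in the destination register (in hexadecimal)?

Subtract column by column in base 16:
  C-D → F (borrow)
  1-5-1 → B (borrow)
  2-D-1 → 4 (borrow)
  C-F-1 → C (borrow)
  E-E-1 → F (borrow)
  B-3-1 → 7
  E-9 → 5
  3-2 → 1

0x157FC4BF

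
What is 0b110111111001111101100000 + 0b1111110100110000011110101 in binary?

Add column by column in base 2, right to left:
  0+1 = 1
  0+0 = 0
  0+1 = 1
  0+0 = 0
  0+1 = 1
  1+1 = 0 carry 1
  1+1+1 = 1 carry 1
  0+1+1 = 0 carry 1
  1+0+1 = 0 carry 1
  1+0+1 = 0 carry 1
  1+0+1 = 0 carry 1
  1+0+1 = 0 carry 1
  1+0+1 = 0 carry 1
  0+1+1 = 0 carry 1
  0+1+1 = 0 carry 1
  1+0+1 = 0 carry 1
  1+0+1 = 0 carry 1
  1+1+1 = 1 carry 1
  1+0+1 = 0 carry 1
  1+1+1 = 1 carry 1
  1+1+1 = 1 carry 1
  0+1+1 = 0 carry 1
  1+1+1 = 1 carry 1
  1+1+1 = 1 carry 1
  0+1+1 = 0 carry 1
  final carry 1

0b10110110100000000001010101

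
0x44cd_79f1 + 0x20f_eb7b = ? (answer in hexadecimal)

Add column by column in base 16, right to left:
  1+b = c
  f+7 = 6 carry 1
  9+b+1 = 5 carry 1
  7+e+1 = 6 carry 1
  d+f+1 = d carry 1
  c+0+1 = d
  4+2 = 6
  4+0 = 4

0x46dd656c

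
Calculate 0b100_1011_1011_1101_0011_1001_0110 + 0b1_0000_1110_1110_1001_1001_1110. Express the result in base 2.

0b101110010101011110100110100

Add column by column in base 2, right to left:
  0+0 = 0
  1+1 = 0 carry 1
  1+1+1 = 1 carry 1
  0+1+1 = 0 carry 1
  1+1+1 = 1 carry 1
  0+0+1 = 1
  0+0 = 0
  1+1 = 0 carry 1
  1+1+1 = 1 carry 1
  1+0+1 = 0 carry 1
  0+0+1 = 1
  0+1 = 1
  1+0 = 1
  0+1 = 1
  1+1 = 0 carry 1
  1+1+1 = 1 carry 1
  1+0+1 = 0 carry 1
  1+1+1 = 1 carry 1
  0+1+1 = 0 carry 1
  1+1+1 = 1 carry 1
  1+0+1 = 0 carry 1
  1+0+1 = 0 carry 1
  0+0+1 = 1
  1+0 = 1
  0+1 = 1
  0+0 = 0
  1+0 = 1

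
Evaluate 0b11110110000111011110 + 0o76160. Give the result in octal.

0o3757116

0b11110110000111011110 = 0o3660736 in octal.
Add column by column in base 8, right to left:
  6+0 = 6
  3+6 = 1 carry 1
  7+1+1 = 1 carry 1
  0+6+1 = 7
  6+7 = 5 carry 1
  6+0+1 = 7
  3+0 = 3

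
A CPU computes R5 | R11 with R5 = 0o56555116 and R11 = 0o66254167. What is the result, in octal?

OR each oct digit independently (no carries):
  5|6=7, 6|6=6, 5|2=7, 5|5=5, 5|4=5, 1|1=1, 1|6=7, 6|7=7

0o76755177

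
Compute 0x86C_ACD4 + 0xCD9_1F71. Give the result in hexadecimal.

0x1545CC45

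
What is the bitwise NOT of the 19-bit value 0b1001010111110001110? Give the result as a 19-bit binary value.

0b0110101000001110001

Invert each bit: 1001010111110001110 → 0110101000001110001.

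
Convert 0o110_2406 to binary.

Each octal digit is 3 bits: 1=001 1=001 0=000 2=010 4=100 0=000 6=110.

0b1001000010100000110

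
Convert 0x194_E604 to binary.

0b1100101001110011000000100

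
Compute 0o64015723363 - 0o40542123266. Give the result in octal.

0o23253600075

Subtract column by column in base 8:
  3-6 → 5 (borrow)
  6-6-1 → 7 (borrow)
  3-2-1 → 0
  3-3 → 0
  2-2 → 0
  7-1 → 6
  5-2 → 3
  1-4 → 5 (borrow)
  0-5-1 → 2 (borrow)
  4-0-1 → 3
  6-4 → 2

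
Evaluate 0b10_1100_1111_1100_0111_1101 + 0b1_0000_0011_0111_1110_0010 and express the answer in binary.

0b1111010011010001011111

Add column by column in base 2, right to left:
  1+0 = 1
  0+1 = 1
  1+0 = 1
  1+0 = 1
  1+0 = 1
  1+1 = 0 carry 1
  1+1+1 = 1 carry 1
  0+1+1 = 0 carry 1
  0+1+1 = 0 carry 1
  0+1+1 = 0 carry 1
  1+1+1 = 1 carry 1
  1+0+1 = 0 carry 1
  1+1+1 = 1 carry 1
  1+1+1 = 1 carry 1
  1+0+1 = 0 carry 1
  1+0+1 = 0 carry 1
  0+0+1 = 1
  0+0 = 0
  1+0 = 1
  1+0 = 1
  0+1 = 1
  1+0 = 1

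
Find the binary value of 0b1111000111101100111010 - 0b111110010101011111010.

0b111010101000001000000

Subtract column by column in base 2:
  0-0 → 0
  1-1 → 0
  0-0 → 0
  1-1 → 0
  1-1 → 0
  1-1 → 0
  0-1 → 1 (borrow)
  0-1-1 → 0 (borrow)
  1-0-1 → 0
  1-1 → 0
  0-0 → 0
  1-1 → 0
  1-0 → 1
  1-1 → 0
  1-0 → 1
  0-0 → 0
  0-1 → 1 (borrow)
  0-1-1 → 0 (borrow)
  1-1-1 → 1 (borrow)
  1-1-1 → 1 (borrow)
  1-1-1 → 1 (borrow)
  1-0-1 → 0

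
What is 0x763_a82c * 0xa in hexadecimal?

Multiply each base-16 digit by 10, carrying:
  c×10 = 120 → write 8 carry 7
  2×10+7 = 27 → write b carry 1
  8×10+1 = 81 → write 1 carry 5
  a×10+5 = 105 → write 9 carry 6
  3×10+6 = 36 → write 4 carry 2
  6×10+2 = 62 → write e carry 3
  7×10+3 = 73 → write 9 carry 4
  remaining carry: 4

0x49e491b8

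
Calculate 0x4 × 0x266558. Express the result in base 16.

0x999560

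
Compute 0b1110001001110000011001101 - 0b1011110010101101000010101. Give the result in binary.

Subtract column by column in base 2:
  1-1 → 0
  0-0 → 0
  1-1 → 0
  1-0 → 1
  0-1 → 1 (borrow)
  0-0-1 → 1 (borrow)
  1-0-1 → 0
  1-0 → 1
  0-0 → 0
  0-1 → 1 (borrow)
  0-0-1 → 1 (borrow)
  0-1-1 → 0 (borrow)
  0-1-1 → 0 (borrow)
  1-0-1 → 0
  1-1 → 0
  1-0 → 1
  0-1 → 1 (borrow)
  0-0-1 → 1 (borrow)
  1-0-1 → 0
  0-1 → 1 (borrow)
  0-1-1 → 0 (borrow)
  0-1-1 → 0 (borrow)
  1-1-1 → 1 (borrow)
  1-0-1 → 0
  1-1 → 0

0b10010111000011010111000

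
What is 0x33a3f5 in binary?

Expand each hex digit to 4 bits: 3=0011 3=0011 a=1010 3=0011 f=1111 5=0101.

0b1100111010001111110101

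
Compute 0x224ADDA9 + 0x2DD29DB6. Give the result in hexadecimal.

Add column by column in base 16, right to left:
  9+6 = F
  A+B = 5 carry 1
  D+D+1 = B carry 1
  D+9+1 = 7 carry 1
  A+2+1 = D
  4+D = 1 carry 1
  2+D+1 = 0 carry 1
  2+2+1 = 5

0x501D7B5F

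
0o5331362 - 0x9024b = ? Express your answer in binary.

0b11001011000010100111

0o5331362 = 0b101011011001011110010 in binary.
0x9024b = 0b10010000001001001011 in binary.
Subtract column by column in base 2:
  0-1 → 1 (borrow)
  1-1-1 → 1 (borrow)
  0-0-1 → 1 (borrow)
  0-1-1 → 0 (borrow)
  1-0-1 → 0
  1-0 → 1
  1-1 → 0
  1-0 → 1
  0-0 → 0
  1-1 → 0
  0-0 → 0
  0-0 → 0
  1-0 → 1
  1-0 → 1
  0-0 → 0
  1-0 → 1
  1-1 → 0
  0-0 → 0
  1-0 → 1
  0-1 → 1 (borrow)
  1-0-1 → 0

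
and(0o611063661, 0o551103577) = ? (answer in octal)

0o411003461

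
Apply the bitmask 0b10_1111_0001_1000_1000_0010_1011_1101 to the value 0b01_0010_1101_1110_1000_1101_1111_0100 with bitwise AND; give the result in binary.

AND bit by bit (1 only where both bits are 1):
  010010110111101000110111110100
& 101111000110001000001010111101
= 000010000110001000000010110100

0b000010000110001000000010110100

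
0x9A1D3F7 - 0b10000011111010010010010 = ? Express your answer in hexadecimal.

0x95FDF65

0b10000011111010010010010 = 0x41F492 in hexadecimal.
Subtract column by column in base 16:
  7-2 → 5
  F-9 → 6
  3-4 → F (borrow)
  D-F-1 → D (borrow)
  1-1-1 → F (borrow)
  A-4-1 → 5
  9-0 → 9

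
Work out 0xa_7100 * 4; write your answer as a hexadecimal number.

Multiply each base-16 digit by 4, carrying:
  0×4 = 0 → write 0
  0×4 = 0 → write 0
  1×4 = 4 → write 4
  7×4 = 28 → write c carry 1
  a×4+1 = 41 → write 9 carry 2
  remaining carry: 2

0x29c400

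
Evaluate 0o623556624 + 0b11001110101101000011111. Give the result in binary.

0b110101101100011011110110011

0o623556624 = 0b110010011101101110110010100 in binary.
Add column by column in base 2, right to left:
  0+1 = 1
  0+1 = 1
  1+1 = 0 carry 1
  0+1+1 = 0 carry 1
  1+1+1 = 1 carry 1
  0+0+1 = 1
  0+0 = 0
  1+0 = 1
  1+0 = 1
  0+1 = 1
  1+0 = 1
  1+1 = 0 carry 1
  1+1+1 = 1 carry 1
  0+0+1 = 1
  1+1 = 0 carry 1
  1+0+1 = 0 carry 1
  0+1+1 = 0 carry 1
  1+1+1 = 1 carry 1
  1+1+1 = 1 carry 1
  1+0+1 = 0 carry 1
  0+0+1 = 1
  0+1 = 1
  1+1 = 0 carry 1
  0+0+1 = 1
  0+0 = 0
  1+0 = 1
  1+0 = 1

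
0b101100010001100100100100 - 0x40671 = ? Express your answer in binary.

0b101011010001001010110011

0x40671 = 0b1000000011001110001 in binary.
Subtract column by column in base 2:
  0-1 → 1 (borrow)
  0-0-1 → 1 (borrow)
  1-0-1 → 0
  0-0 → 0
  0-1 → 1 (borrow)
  1-1-1 → 1 (borrow)
  0-1-1 → 0 (borrow)
  0-0-1 → 1 (borrow)
  1-0-1 → 0
  0-1 → 1 (borrow)
  0-1-1 → 0 (borrow)
  1-0-1 → 0
  1-0 → 1
  0-0 → 0
  0-0 → 0
  0-0 → 0
  1-0 → 1
  0-0 → 0
  0-1 → 1 (borrow)
  0-0-1 → 1 (borrow)
  1-0-1 → 0
  1-0 → 1
  0-0 → 0
  1-0 → 1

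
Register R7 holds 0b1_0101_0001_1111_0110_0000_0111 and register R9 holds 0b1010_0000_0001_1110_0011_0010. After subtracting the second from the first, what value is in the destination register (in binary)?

Subtract column by column in base 2:
  1-0 → 1
  1-1 → 0
  1-0 → 1
  0-0 → 0
  0-1 → 1 (borrow)
  0-1-1 → 0 (borrow)
  0-0-1 → 1 (borrow)
  0-0-1 → 1 (borrow)
  0-0-1 → 1 (borrow)
  1-1-1 → 1 (borrow)
  1-1-1 → 1 (borrow)
  0-1-1 → 0 (borrow)
  1-1-1 → 1 (borrow)
  1-0-1 → 0
  1-0 → 1
  1-0 → 1
  1-0 → 1
  0-0 → 0
  0-0 → 0
  0-0 → 0
  1-0 → 1
  0-1 → 1 (borrow)
  1-0-1 → 0
  0-1 → 1 (borrow)
  1-0-1 → 0

0b101100011101011111010101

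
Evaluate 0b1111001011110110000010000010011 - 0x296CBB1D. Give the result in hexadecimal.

0b1111001011110110000010000010011 = 0x797B0413 in hexadecimal.
Subtract column by column in base 16:
  3-D → 6 (borrow)
  1-1-1 → F (borrow)
  4-B-1 → 8 (borrow)
  0-B-1 → 4 (borrow)
  B-C-1 → E (borrow)
  7-6-1 → 0
  9-9 → 0
  7-2 → 5

0x500E48F6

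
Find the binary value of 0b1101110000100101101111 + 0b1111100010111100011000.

0b11101010011100010000111

Add column by column in base 2, right to left:
  1+0 = 1
  1+0 = 1
  1+0 = 1
  1+1 = 0 carry 1
  0+1+1 = 0 carry 1
  1+0+1 = 0 carry 1
  1+0+1 = 0 carry 1
  0+0+1 = 1
  1+1 = 0 carry 1
  0+1+1 = 0 carry 1
  0+1+1 = 0 carry 1
  1+1+1 = 1 carry 1
  0+0+1 = 1
  0+1 = 1
  0+0 = 0
  0+0 = 0
  1+0 = 1
  1+1 = 0 carry 1
  1+1+1 = 1 carry 1
  0+1+1 = 0 carry 1
  1+1+1 = 1 carry 1
  1+1+1 = 1 carry 1
  final carry 1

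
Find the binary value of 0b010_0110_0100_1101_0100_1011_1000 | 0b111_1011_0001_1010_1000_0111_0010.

0b111111101011111110011111010

OR bit by bit (1 where either bit is 1):
  010011001001101010010111000
| 111101100011010100001110010
= 111111101011111110011111010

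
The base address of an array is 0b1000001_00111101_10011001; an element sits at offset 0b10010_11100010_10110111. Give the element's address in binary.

0b10101000010000001010000

Add column by column in base 2, right to left:
  1+1 = 0 carry 1
  0+1+1 = 0 carry 1
  0+1+1 = 0 carry 1
  1+0+1 = 0 carry 1
  1+1+1 = 1 carry 1
  0+1+1 = 0 carry 1
  0+0+1 = 1
  1+1 = 0 carry 1
  1+0+1 = 0 carry 1
  0+1+1 = 0 carry 1
  1+0+1 = 0 carry 1
  1+0+1 = 0 carry 1
  1+0+1 = 0 carry 1
  1+1+1 = 1 carry 1
  0+1+1 = 0 carry 1
  0+1+1 = 0 carry 1
  1+0+1 = 0 carry 1
  0+1+1 = 0 carry 1
  0+0+1 = 1
  0+0 = 0
  0+1 = 1
  0+0 = 0
  1+0 = 1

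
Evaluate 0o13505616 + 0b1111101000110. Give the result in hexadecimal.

0o13505616 = 0x2e8b8e in hexadecimal.
0b1111101000110 = 0x1f46 in hexadecimal.
Add column by column in base 16, right to left:
  e+6 = 4 carry 1
  8+4+1 = d
  b+f = a carry 1
  8+1+1 = a
  e+0 = e
  2+0 = 2

0x2eaad4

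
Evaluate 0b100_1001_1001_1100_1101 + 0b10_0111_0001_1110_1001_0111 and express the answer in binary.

Add column by column in base 2, right to left:
  1+1 = 0 carry 1
  0+1+1 = 0 carry 1
  1+1+1 = 1 carry 1
  1+0+1 = 0 carry 1
  0+1+1 = 0 carry 1
  0+0+1 = 1
  1+0 = 1
  1+1 = 0 carry 1
  1+0+1 = 0 carry 1
  0+1+1 = 0 carry 1
  0+1+1 = 0 carry 1
  1+1+1 = 1 carry 1
  1+1+1 = 1 carry 1
  0+0+1 = 1
  0+0 = 0
  1+0 = 1
  0+1 = 1
  0+1 = 1
  1+1 = 0 carry 1
  0+0+1 = 1
  0+0 = 0
  0+1 = 1

0b1010111011100001100100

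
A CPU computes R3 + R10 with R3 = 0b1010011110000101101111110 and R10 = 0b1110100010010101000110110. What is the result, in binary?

0b11001000000011010110110100

Add column by column in base 2, right to left:
  0+0 = 0
  1+1 = 0 carry 1
  1+1+1 = 1 carry 1
  1+0+1 = 0 carry 1
  1+1+1 = 1 carry 1
  1+1+1 = 1 carry 1
  1+0+1 = 0 carry 1
  0+0+1 = 1
  1+0 = 1
  1+1 = 0 carry 1
  0+0+1 = 1
  1+1 = 0 carry 1
  0+0+1 = 1
  0+1 = 1
  0+0 = 0
  0+0 = 0
  1+1 = 0 carry 1
  1+0+1 = 0 carry 1
  1+0+1 = 0 carry 1
  1+0+1 = 0 carry 1
  0+1+1 = 0 carry 1
  0+0+1 = 1
  1+1 = 0 carry 1
  0+1+1 = 0 carry 1
  1+1+1 = 1 carry 1
  final carry 1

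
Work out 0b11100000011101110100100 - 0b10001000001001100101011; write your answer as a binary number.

0b1011000010100001111001

Subtract column by column in base 2:
  0-1 → 1 (borrow)
  0-1-1 → 0 (borrow)
  1-0-1 → 0
  0-1 → 1 (borrow)
  0-0-1 → 1 (borrow)
  1-1-1 → 1 (borrow)
  0-0-1 → 1 (borrow)
  1-0-1 → 0
  1-1 → 0
  1-1 → 0
  0-0 → 0
  1-0 → 1
  1-1 → 0
  1-0 → 1
  0-0 → 0
  0-0 → 0
  0-0 → 0
  0-0 → 0
  0-1 → 1 (borrow)
  0-0-1 → 1 (borrow)
  1-0-1 → 0
  1-0 → 1
  1-1 → 0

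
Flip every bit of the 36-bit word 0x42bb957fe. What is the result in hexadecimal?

0xbd446a801

Each hex digit d becomes f−d:
  4→b, 2→d, b→4, b→4, 9→6, 5→a, 7→8, f→0, e→1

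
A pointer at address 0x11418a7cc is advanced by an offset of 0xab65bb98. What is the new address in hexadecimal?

Add column by column in base 16, right to left:
  c+8 = 4 carry 1
  c+9+1 = 6 carry 1
  7+b+1 = 3 carry 1
  a+b+1 = 6 carry 1
  8+5+1 = e
  1+6 = 7
  4+b = f
  1+a = b
  1+0 = 1

0x1bf7e6364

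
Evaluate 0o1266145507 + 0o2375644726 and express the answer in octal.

0o3664012435

Add column by column in base 8, right to left:
  7+6 = 5 carry 1
  0+2+1 = 3
  5+7 = 4 carry 1
  5+4+1 = 2 carry 1
  4+4+1 = 1 carry 1
  1+6+1 = 0 carry 1
  6+5+1 = 4 carry 1
  6+7+1 = 6 carry 1
  2+3+1 = 6
  1+2 = 3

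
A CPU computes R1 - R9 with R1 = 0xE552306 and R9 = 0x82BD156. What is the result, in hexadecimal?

Subtract column by column in base 16:
  6-6 → 0
  0-5 → B (borrow)
  3-1-1 → 1
  2-D → 5 (borrow)
  5-B-1 → 9 (borrow)
  5-2-1 → 2
  E-8 → 6

0x62951B0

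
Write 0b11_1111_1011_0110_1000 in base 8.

0o775550

Group the bits in threes: 111 111 101 101 101 000 → 775550.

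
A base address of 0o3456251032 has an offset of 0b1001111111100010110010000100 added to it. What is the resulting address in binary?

0b100110101101110111111010011110

0o3456251032 = 0b11100101110010101001000011010 in binary.
Add column by column in base 2, right to left:
  0+0 = 0
  1+0 = 1
  0+1 = 1
  1+0 = 1
  1+0 = 1
  0+0 = 0
  0+0 = 0
  0+1 = 1
  0+0 = 0
  1+0 = 1
  0+1 = 1
  0+1 = 1
  1+0 = 1
  0+1 = 1
  1+0 = 1
  0+0 = 0
  1+0 = 1
  0+1 = 1
  0+1 = 1
  1+1 = 0 carry 1
  1+1+1 = 1 carry 1
  1+1+1 = 1 carry 1
  0+1+1 = 0 carry 1
  1+1+1 = 1 carry 1
  0+1+1 = 0 carry 1
  0+0+1 = 1
  1+0 = 1
  1+1 = 0 carry 1
  1+0+1 = 0 carry 1
  final carry 1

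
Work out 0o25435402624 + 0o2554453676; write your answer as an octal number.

Add column by column in base 8, right to left:
  4+6 = 2 carry 1
  2+7+1 = 2 carry 1
  6+6+1 = 5 carry 1
  2+3+1 = 6
  0+5 = 5
  4+4 = 0 carry 1
  5+4+1 = 2 carry 1
  3+5+1 = 1 carry 1
  4+5+1 = 2 carry 1
  5+2+1 = 0 carry 1
  2+0+1 = 3

0o30212056522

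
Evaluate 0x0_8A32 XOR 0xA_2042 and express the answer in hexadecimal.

0xAAA70

XOR each hex digit independently (no carries):
  0^A=A, 8^2=A, A^0=A, 3^4=7, 2^2=0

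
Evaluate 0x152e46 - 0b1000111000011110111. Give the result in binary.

0b100001011110101001111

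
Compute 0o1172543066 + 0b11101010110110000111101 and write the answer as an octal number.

0o1230031163

0b11101010110110000111101 = 0o35266075 in octal.
Add column by column in base 8, right to left:
  6+5 = 3 carry 1
  6+7+1 = 6 carry 1
  0+0+1 = 1
  3+6 = 1 carry 1
  4+6+1 = 3 carry 1
  5+2+1 = 0 carry 1
  2+5+1 = 0 carry 1
  7+3+1 = 3 carry 1
  1+0+1 = 2
  1+0 = 1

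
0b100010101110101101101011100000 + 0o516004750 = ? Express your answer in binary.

0b100111111100101110010011001000

0o516004750 = 0b101001110000000100111101000 in binary.
Add column by column in base 2, right to left:
  0+0 = 0
  0+0 = 0
  0+0 = 0
  0+1 = 1
  0+0 = 0
  1+1 = 0 carry 1
  1+1+1 = 1 carry 1
  1+1+1 = 1 carry 1
  0+1+1 = 0 carry 1
  1+0+1 = 0 carry 1
  0+0+1 = 1
  1+1 = 0 carry 1
  1+0+1 = 0 carry 1
  0+0+1 = 1
  1+0 = 1
  1+0 = 1
  0+0 = 0
  1+0 = 1
  0+0 = 0
  1+1 = 0 carry 1
  1+1+1 = 1 carry 1
  1+1+1 = 1 carry 1
  0+0+1 = 1
  1+0 = 1
  0+1 = 1
  1+0 = 1
  0+1 = 1
  0+0 = 0
  0+0 = 0
  1+0 = 1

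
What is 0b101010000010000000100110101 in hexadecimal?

Group the bits into nibbles: 0101 0100 0001 0000 0001 0011 0101 → 5410135.

0x5410135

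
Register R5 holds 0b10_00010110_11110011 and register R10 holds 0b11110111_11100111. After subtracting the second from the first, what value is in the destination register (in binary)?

0b10001111100001100

Subtract column by column in base 2:
  1-1 → 0
  1-1 → 0
  0-1 → 1 (borrow)
  0-0-1 → 1 (borrow)
  1-0-1 → 0
  1-1 → 0
  1-1 → 0
  1-1 → 0
  0-1 → 1 (borrow)
  1-1-1 → 1 (borrow)
  1-1-1 → 1 (borrow)
  0-0-1 → 1 (borrow)
  1-1-1 → 1 (borrow)
  0-1-1 → 0 (borrow)
  0-1-1 → 0 (borrow)
  0-1-1 → 0 (borrow)
  0-0-1 → 1 (borrow)
  1-0-1 → 0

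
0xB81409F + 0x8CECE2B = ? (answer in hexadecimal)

Add column by column in base 16, right to left:
  F+B = A carry 1
  9+2+1 = C
  0+E = E
  4+C = 0 carry 1
  1+E+1 = 0 carry 1
  8+C+1 = 5 carry 1
  B+8+1 = 4 carry 1
  final carry 1

0x14500ECA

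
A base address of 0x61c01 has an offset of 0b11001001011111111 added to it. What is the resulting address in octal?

0x61c01 = 0o1416001 in octal.
0b11001001011111111 = 0o311377 in octal.
Add column by column in base 8, right to left:
  1+7 = 0 carry 1
  0+7+1 = 0 carry 1
  0+3+1 = 4
  6+1 = 7
  1+1 = 2
  4+3 = 7
  1+0 = 1

0o1727400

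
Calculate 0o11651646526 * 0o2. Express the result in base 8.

0o23523515254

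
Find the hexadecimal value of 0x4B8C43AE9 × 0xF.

0x46D37F73A7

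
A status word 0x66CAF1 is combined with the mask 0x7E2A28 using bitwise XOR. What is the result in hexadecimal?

0x18E0D9

XOR each hex digit independently (no carries):
  6^7=1, 6^E=8, C^2=E, A^A=0, F^2=D, 1^8=9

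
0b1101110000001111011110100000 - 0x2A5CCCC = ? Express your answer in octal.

0o1306625324

0b1101110000001111011110100000 = 0o1560173640 in octal.
0x2A5CCCC = 0o251346314 in octal.
Subtract column by column in base 8:
  0-4 → 4 (borrow)
  4-1-1 → 2
  6-3 → 3
  3-6 → 5 (borrow)
  7-4-1 → 2
  1-3 → 6 (borrow)
  0-1-1 → 6 (borrow)
  6-5-1 → 0
  5-2 → 3
  1-0 → 1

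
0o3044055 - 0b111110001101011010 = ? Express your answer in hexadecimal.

0x864d3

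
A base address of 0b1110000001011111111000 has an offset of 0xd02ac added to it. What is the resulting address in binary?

0b10001010001101010100100

0xd02ac = 0b11010000001010101100 in binary.
Add column by column in base 2, right to left:
  0+0 = 0
  0+0 = 0
  0+1 = 1
  1+1 = 0 carry 1
  1+0+1 = 0 carry 1
  1+1+1 = 1 carry 1
  1+0+1 = 0 carry 1
  1+1+1 = 1 carry 1
  1+0+1 = 0 carry 1
  1+1+1 = 1 carry 1
  1+0+1 = 0 carry 1
  0+0+1 = 1
  1+0 = 1
  0+0 = 0
  0+0 = 0
  0+0 = 0
  0+1 = 1
  0+0 = 0
  0+1 = 1
  1+1 = 0 carry 1
  1+0+1 = 0 carry 1
  1+0+1 = 0 carry 1
  final carry 1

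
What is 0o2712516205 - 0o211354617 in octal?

0o2501141366

Subtract column by column in base 8:
  5-7 → 6 (borrow)
  0-1-1 → 6 (borrow)
  2-6-1 → 3 (borrow)
  6-4-1 → 1
  1-5 → 4 (borrow)
  5-3-1 → 1
  2-1 → 1
  1-1 → 0
  7-2 → 5
  2-0 → 2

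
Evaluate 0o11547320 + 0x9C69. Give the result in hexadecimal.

0o11547320 = 0x26CED0 in hexadecimal.
Add column by column in base 16, right to left:
  0+9 = 9
  D+6 = 3 carry 1
  E+C+1 = B carry 1
  C+9+1 = 6 carry 1
  6+0+1 = 7
  2+0 = 2

0x276B39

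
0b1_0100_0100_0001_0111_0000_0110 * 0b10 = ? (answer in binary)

Multiply each base-2 digit by 2, carrying:
  0×2 = 0 → write 0
  1×2 = 2 → write 0 carry 1
  1×2+1 = 3 → write 1 carry 1
  0×2+1 = 1 → write 1
  0×2 = 0 → write 0
  0×2 = 0 → write 0
  0×2 = 0 → write 0
  0×2 = 0 → write 0
  1×2 = 2 → write 0 carry 1
  1×2+1 = 3 → write 1 carry 1
  1×2+1 = 3 → write 1 carry 1
  0×2+1 = 1 → write 1
  1×2 = 2 → write 0 carry 1
  0×2+1 = 1 → write 1
  0×2 = 0 → write 0
  0×2 = 0 → write 0
  0×2 = 0 → write 0
  0×2 = 0 → write 0
  1×2 = 2 → write 0 carry 1
  0×2+1 = 1 → write 1
  0×2 = 0 → write 0
  0×2 = 0 → write 0
  1×2 = 2 → write 0 carry 1
  0×2+1 = 1 → write 1
  1×2 = 2 → write 0 carry 1
  remaining carry: 1

0b10100010000010111000001100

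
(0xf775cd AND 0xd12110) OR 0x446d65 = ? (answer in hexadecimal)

0xf775cd AND 0xd12110 = 0xd12100.
Then OR with 0x446d65.

0xd56d65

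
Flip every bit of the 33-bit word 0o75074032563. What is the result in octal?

Each oct digit d becomes 7−d:
  7→0, 5→2, 0→7, 7→0, 4→3, 0→7, 3→4, 2→5, 5→2, 6→1, 3→4

0o02703745214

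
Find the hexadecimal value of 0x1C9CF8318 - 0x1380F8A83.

0x91BFF895

Subtract column by column in base 16:
  8-3 → 5
  1-8 → 9 (borrow)
  3-A-1 → 8 (borrow)
  8-8-1 → F (borrow)
  F-F-1 → F (borrow)
  C-0-1 → B
  9-8 → 1
  C-3 → 9
  1-1 → 0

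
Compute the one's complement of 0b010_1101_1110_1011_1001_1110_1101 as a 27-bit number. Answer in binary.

0b101001000010100011000010010

Invert each bit: 010110111101011100111101101 → 101001000010100011000010010.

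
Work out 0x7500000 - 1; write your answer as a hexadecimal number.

The trailing 5 digits are 0, so subtracting 1 borrows through: they become F and the next digit up decrements.

0x74fffff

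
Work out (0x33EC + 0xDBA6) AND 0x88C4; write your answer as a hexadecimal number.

0x880

Add column by column in base 16, right to left:
  C+6 = 2 carry 1
  E+A+1 = 9 carry 1
  3+B+1 = F
  3+D = 0 carry 1
  final carry 1
Sum = 0x10F92; now AND with 0x88C4:
  1&0=0, 0&8=0, F&8=8, 9&C=8, 2&4=0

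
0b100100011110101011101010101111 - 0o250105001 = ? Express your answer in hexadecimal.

0b100100011110101011101010101111 = 0x247ABAAF in hexadecimal.
0o250105001 = 0x2A08A01 in hexadecimal.
Subtract column by column in base 16:
  F-1 → E
  A-0 → A
  A-A → 0
  B-8 → 3
  A-0 → A
  7-A → D (borrow)
  4-2-1 → 1
  2-0 → 2

0x21DA30AE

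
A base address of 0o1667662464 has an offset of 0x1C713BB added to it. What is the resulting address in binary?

0b10000101001100111100011101111

0o1667662464 = 0b1110110111110110010100110100 in binary.
0x1C713BB = 0b1110001110001001110111011 in binary.
Add column by column in base 2, right to left:
  0+1 = 1
  0+1 = 1
  1+0 = 1
  0+1 = 1
  1+1 = 0 carry 1
  1+1+1 = 1 carry 1
  0+0+1 = 1
  0+1 = 1
  1+1 = 0 carry 1
  0+1+1 = 0 carry 1
  1+0+1 = 0 carry 1
  0+0+1 = 1
  0+1 = 1
  1+0 = 1
  1+0 = 1
  0+0 = 0
  1+1 = 0 carry 1
  1+1+1 = 1 carry 1
  1+1+1 = 1 carry 1
  1+0+1 = 0 carry 1
  1+0+1 = 0 carry 1
  0+0+1 = 1
  1+1 = 0 carry 1
  1+1+1 = 1 carry 1
  0+1+1 = 0 carry 1
  1+0+1 = 0 carry 1
  1+0+1 = 0 carry 1
  1+0+1 = 0 carry 1
  final carry 1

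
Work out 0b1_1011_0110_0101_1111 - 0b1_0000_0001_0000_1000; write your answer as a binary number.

Subtract column by column in base 2:
  1-0 → 1
  1-0 → 1
  1-0 → 1
  1-1 → 0
  1-0 → 1
  0-0 → 0
  1-0 → 1
  0-0 → 0
  0-1 → 1 (borrow)
  1-0-1 → 0
  1-0 → 1
  0-0 → 0
  1-0 → 1
  1-0 → 1
  0-0 → 0
  1-0 → 1
  1-1 → 0

0b1011010101010111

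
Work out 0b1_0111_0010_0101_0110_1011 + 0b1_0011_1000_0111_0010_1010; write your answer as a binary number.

0b1010101010110010010101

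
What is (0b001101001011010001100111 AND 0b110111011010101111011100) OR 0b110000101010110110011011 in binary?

0b110101101010110111011111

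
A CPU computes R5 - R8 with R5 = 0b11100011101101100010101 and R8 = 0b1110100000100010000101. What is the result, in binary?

Subtract column by column in base 2:
  1-1 → 0
  0-0 → 0
  1-1 → 0
  0-0 → 0
  1-0 → 1
  0-0 → 0
  0-0 → 0
  0-1 → 1 (borrow)
  1-0-1 → 0
  1-0 → 1
  0-0 → 0
  1-1 → 0
  1-0 → 1
  0-0 → 0
  1-0 → 1
  1-0 → 1
  1-0 → 1
  0-1 → 1 (borrow)
  0-0-1 → 1 (borrow)
  0-1-1 → 0 (borrow)
  1-1-1 → 1 (borrow)
  1-1-1 → 1 (borrow)
  1-0-1 → 0

0b1101111101001010010000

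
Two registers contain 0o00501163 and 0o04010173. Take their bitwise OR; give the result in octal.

0o04511173

OR each oct digit independently (no carries):
  0|0=0, 0|4=4, 5|0=5, 0|1=1, 1|0=1, 1|1=1, 6|7=7, 3|3=3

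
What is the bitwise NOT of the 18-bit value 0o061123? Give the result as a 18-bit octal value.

Each oct digit d becomes 7−d:
  0→7, 6→1, 1→6, 1→6, 2→5, 3→4

0o716654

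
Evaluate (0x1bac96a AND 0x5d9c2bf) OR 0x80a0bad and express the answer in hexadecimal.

0x99acbaf

0x1bac96a AND 0x5d9c2bf = 0x198c02a.
Then OR with 0x80a0bad.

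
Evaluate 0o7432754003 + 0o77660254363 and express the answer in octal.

Add column by column in base 8, right to left:
  3+3 = 6
  0+6 = 6
  0+3 = 3
  4+4 = 0 carry 1
  5+5+1 = 3 carry 1
  7+2+1 = 2 carry 1
  2+0+1 = 3
  3+6 = 1 carry 1
  4+6+1 = 3 carry 1
  7+7+1 = 7 carry 1
  0+7+1 = 0 carry 1
  final carry 1

0o107313230366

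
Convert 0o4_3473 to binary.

0b100011100111011

Each octal digit is 3 bits: 4=100 3=011 4=100 7=111 3=011.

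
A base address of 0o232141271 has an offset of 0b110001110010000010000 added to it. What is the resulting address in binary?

0o232141271 = 0b10011010001100001010111001 in binary.
Add column by column in base 2, right to left:
  1+0 = 1
  0+0 = 0
  0+0 = 0
  1+0 = 1
  1+1 = 0 carry 1
  1+0+1 = 0 carry 1
  0+0+1 = 1
  1+0 = 1
  0+0 = 0
  1+0 = 1
  0+1 = 1
  0+0 = 0
  0+0 = 0
  0+1 = 1
  1+1 = 0 carry 1
  1+1+1 = 1 carry 1
  0+0+1 = 1
  0+0 = 0
  0+0 = 0
  1+1 = 0 carry 1
  0+1+1 = 0 carry 1
  1+0+1 = 0 carry 1
  1+0+1 = 0 carry 1
  0+0+1 = 1
  0+0 = 0
  1+0 = 1

0b10100000011010011011001001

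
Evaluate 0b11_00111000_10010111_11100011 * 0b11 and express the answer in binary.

Multiply each base-2 digit by 3, carrying:
  1×3 = 3 → write 1 carry 1
  1×3+1 = 4 → write 0 carry 2
  0×3+2 = 2 → write 0 carry 1
  0×3+1 = 1 → write 1
  0×3 = 0 → write 0
  1×3 = 3 → write 1 carry 1
  1×3+1 = 4 → write 0 carry 2
  1×3+2 = 5 → write 1 carry 2
  1×3+2 = 5 → write 1 carry 2
  1×3+2 = 5 → write 1 carry 2
  1×3+2 = 5 → write 1 carry 2
  0×3+2 = 2 → write 0 carry 1
  1×3+1 = 4 → write 0 carry 2
  0×3+2 = 2 → write 0 carry 1
  0×3+1 = 1 → write 1
  1×3 = 3 → write 1 carry 1
  0×3+1 = 1 → write 1
  0×3 = 0 → write 0
  0×3 = 0 → write 0
  1×3 = 3 → write 1 carry 1
  1×3+1 = 4 → write 0 carry 2
  1×3+2 = 5 → write 1 carry 2
  0×3+2 = 2 → write 0 carry 1
  0×3+1 = 1 → write 1
  1×3 = 3 → write 1 carry 1
  1×3+1 = 4 → write 0 carry 2
  remaining carry: 10

0b1001101010011100011110101001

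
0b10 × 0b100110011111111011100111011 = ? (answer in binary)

Multiply each base-2 digit by 2, carrying:
  1×2 = 2 → write 0 carry 1
  1×2+1 = 3 → write 1 carry 1
  0×2+1 = 1 → write 1
  1×2 = 2 → write 0 carry 1
  1×2+1 = 3 → write 1 carry 1
  1×2+1 = 3 → write 1 carry 1
  0×2+1 = 1 → write 1
  0×2 = 0 → write 0
  1×2 = 2 → write 0 carry 1
  1×2+1 = 3 → write 1 carry 1
  1×2+1 = 3 → write 1 carry 1
  0×2+1 = 1 → write 1
  1×2 = 2 → write 0 carry 1
  1×2+1 = 3 → write 1 carry 1
  1×2+1 = 3 → write 1 carry 1
  1×2+1 = 3 → write 1 carry 1
  1×2+1 = 3 → write 1 carry 1
  1×2+1 = 3 → write 1 carry 1
  1×2+1 = 3 → write 1 carry 1
  1×2+1 = 3 → write 1 carry 1
  0×2+1 = 1 → write 1
  0×2 = 0 → write 0
  1×2 = 2 → write 0 carry 1
  1×2+1 = 3 → write 1 carry 1
  0×2+1 = 1 → write 1
  0×2 = 0 → write 0
  1×2 = 2 → write 0 carry 1
  remaining carry: 1

0b1001100111111110111001110110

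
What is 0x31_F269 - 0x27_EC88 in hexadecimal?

0xA05E1

Subtract column by column in base 16:
  9-8 → 1
  6-8 → E (borrow)
  2-C-1 → 5 (borrow)
  F-E-1 → 0
  1-7 → A (borrow)
  3-2-1 → 0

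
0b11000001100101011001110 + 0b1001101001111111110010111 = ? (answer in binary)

0b1100101011100101001100101

Add column by column in base 2, right to left:
  0+1 = 1
  1+1 = 0 carry 1
  1+1+1 = 1 carry 1
  1+0+1 = 0 carry 1
  0+1+1 = 0 carry 1
  0+0+1 = 1
  1+0 = 1
  1+1 = 0 carry 1
  0+1+1 = 0 carry 1
  1+1+1 = 1 carry 1
  0+1+1 = 0 carry 1
  1+1+1 = 1 carry 1
  0+1+1 = 0 carry 1
  0+1+1 = 0 carry 1
  1+1+1 = 1 carry 1
  1+1+1 = 1 carry 1
  0+0+1 = 1
  0+0 = 0
  0+1 = 1
  0+0 = 0
  0+1 = 1
  1+1 = 0 carry 1
  1+0+1 = 0 carry 1
  0+0+1 = 1
  0+1 = 1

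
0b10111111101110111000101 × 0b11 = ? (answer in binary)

Multiply each base-2 digit by 3, carrying:
  1×3 = 3 → write 1 carry 1
  0×3+1 = 1 → write 1
  1×3 = 3 → write 1 carry 1
  0×3+1 = 1 → write 1
  0×3 = 0 → write 0
  0×3 = 0 → write 0
  1×3 = 3 → write 1 carry 1
  1×3+1 = 4 → write 0 carry 2
  1×3+2 = 5 → write 1 carry 2
  0×3+2 = 2 → write 0 carry 1
  1×3+1 = 4 → write 0 carry 2
  1×3+2 = 5 → write 1 carry 2
  1×3+2 = 5 → write 1 carry 2
  0×3+2 = 2 → write 0 carry 1
  1×3+1 = 4 → write 0 carry 2
  1×3+2 = 5 → write 1 carry 2
  1×3+2 = 5 → write 1 carry 2
  1×3+2 = 5 → write 1 carry 2
  1×3+2 = 5 → write 1 carry 2
  1×3+2 = 5 → write 1 carry 2
  1×3+2 = 5 → write 1 carry 2
  0×3+2 = 2 → write 0 carry 1
  1×3+1 = 4 → write 0 carry 2
  remaining carry: 10

0b1000111111001100101001111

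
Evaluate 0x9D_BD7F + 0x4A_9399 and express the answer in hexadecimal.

Add column by column in base 16, right to left:
  F+9 = 8 carry 1
  7+9+1 = 1 carry 1
  D+3+1 = 1 carry 1
  B+9+1 = 5 carry 1
  D+A+1 = 8 carry 1
  9+4+1 = E

0xE85118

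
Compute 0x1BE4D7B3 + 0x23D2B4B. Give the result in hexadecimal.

Add column by column in base 16, right to left:
  3+B = E
  B+4 = F
  7+B = 2 carry 1
  D+2+1 = 0 carry 1
  4+D+1 = 2 carry 1
  E+3+1 = 2 carry 1
  B+2+1 = E
  1+0 = 1

0x1E2202FE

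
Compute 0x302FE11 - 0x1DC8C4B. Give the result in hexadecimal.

Subtract column by column in base 16:
  1-B → 6 (borrow)
  1-4-1 → C (borrow)
  E-C-1 → 1
  F-8 → 7
  2-C → 6 (borrow)
  0-D-1 → 2 (borrow)
  3-1-1 → 1

0x12671C6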